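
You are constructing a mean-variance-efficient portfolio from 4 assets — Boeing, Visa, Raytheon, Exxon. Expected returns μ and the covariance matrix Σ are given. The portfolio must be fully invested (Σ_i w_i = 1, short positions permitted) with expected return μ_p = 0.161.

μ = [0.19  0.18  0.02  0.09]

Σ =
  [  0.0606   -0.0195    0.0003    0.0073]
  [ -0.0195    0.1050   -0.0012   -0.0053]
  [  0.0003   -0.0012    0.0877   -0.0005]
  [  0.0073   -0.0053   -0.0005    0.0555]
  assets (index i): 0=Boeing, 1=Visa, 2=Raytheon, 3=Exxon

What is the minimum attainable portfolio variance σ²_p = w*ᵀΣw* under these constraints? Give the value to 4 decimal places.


0.0201

g=Σ⁻¹μ = [3.7696  2.4862  0.2570  1.3655]
h=Σ⁻¹𝟙 = [18.9126  14.0258  11.6265  16.9746]
a=μᵀg=1.291773  b=𝟙ᵀg=7.878277  c=𝟙ᵀh=61.539464  D=ac−b²=17.427779
λ₁=(c·0.161−b)/D = (61.539464·0.161−7.878277)/17.427779 = 0.116456
λ₂=(a−b·0.161)/D = (1.291773−7.878277·0.161)/17.427779 = 0.001341
w* = 0.116456·g + 0.001341·h:
  w_0 = 0.116456·3.7696 + 0.001341·18.9126 = 0.4644  (Boeing)
  w_1 = 0.116456·2.4862 + 0.001341·14.0258 = 0.3083  (Visa)
  w_2 = 0.116456·0.2570 + 0.001341·11.6265 = 0.0455  (Raytheon)
  w_3 = 0.116456·1.3655 + 0.001341·16.9746 = 0.1818  (Exxon)
Σw_i=1.0000  μᵀw=0.1610
σ²=wᵀΣw=λ₁·μ_p+λ₂ = 0.116456·0.161 + 0.001341 = 0.020090 ≈ 0.0201


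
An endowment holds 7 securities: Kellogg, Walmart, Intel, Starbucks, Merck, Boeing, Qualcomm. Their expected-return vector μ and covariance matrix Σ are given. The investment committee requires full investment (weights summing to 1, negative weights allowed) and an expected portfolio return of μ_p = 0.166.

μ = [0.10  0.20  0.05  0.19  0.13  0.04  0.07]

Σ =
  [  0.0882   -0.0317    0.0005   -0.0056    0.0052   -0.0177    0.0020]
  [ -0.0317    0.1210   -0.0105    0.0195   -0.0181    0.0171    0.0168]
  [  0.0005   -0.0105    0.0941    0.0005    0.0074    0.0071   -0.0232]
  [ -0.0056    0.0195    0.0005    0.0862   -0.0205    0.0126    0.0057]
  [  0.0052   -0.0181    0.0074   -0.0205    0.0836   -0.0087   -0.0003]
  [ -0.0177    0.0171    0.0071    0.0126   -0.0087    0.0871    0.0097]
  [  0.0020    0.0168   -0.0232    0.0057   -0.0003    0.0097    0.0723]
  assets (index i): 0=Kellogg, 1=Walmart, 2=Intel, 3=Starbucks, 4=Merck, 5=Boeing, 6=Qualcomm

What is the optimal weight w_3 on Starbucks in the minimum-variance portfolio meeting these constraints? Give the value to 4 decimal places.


0.3089

p=Σ⁻¹μ = [1.9321  2.1055  0.6371  2.3672  2.4414  0.2411  0.4211]
q=Σ⁻¹𝟙 = [16.8057  11.1218  12.8034  11.6145  16.1450  10.1900  12.6747]
a=μᵀp=1.452444  b=𝟙ᵀp=10.145517  c=𝟙ᵀq=91.354968  D=ac−b²=29.756479
λ₁=(c·0.166−b)/D = (91.354968·0.166−10.145517)/29.756479 = 0.168683
λ₂=(a−b·0.166)/D = (1.452444−10.145517·0.166)/29.756479 = -0.007787
w* = 0.168683·p + -0.007787·q:
  w_0 = 0.168683·1.9321 + -0.007787·16.8057 = 0.1951  (Kellogg)
  w_1 = 0.168683·2.1055 + -0.007787·11.1218 = 0.2686  (Walmart)
  w_2 = 0.168683·0.6371 + -0.007787·12.8034 = 0.0078  (Intel)
  w_3 = 0.168683·2.3672 + -0.007787·11.6145 = 0.3089  (Starbucks)
  w_4 = 0.168683·2.4414 + -0.007787·16.1450 = 0.2861  (Merck)
  w_5 = 0.168683·0.2411 + -0.007787·10.1900 = -0.0387  (Boeing)
  w_6 = 0.168683·0.4211 + -0.007787·12.6747 = -0.0277  (Qualcomm)
Σw_i=1.0000  μᵀw=0.1660
σ²=wᵀΣw=λ₁·μ_p+λ₂ = 0.168683·0.166 + -0.007787 = 0.020214 ≈ 0.0202


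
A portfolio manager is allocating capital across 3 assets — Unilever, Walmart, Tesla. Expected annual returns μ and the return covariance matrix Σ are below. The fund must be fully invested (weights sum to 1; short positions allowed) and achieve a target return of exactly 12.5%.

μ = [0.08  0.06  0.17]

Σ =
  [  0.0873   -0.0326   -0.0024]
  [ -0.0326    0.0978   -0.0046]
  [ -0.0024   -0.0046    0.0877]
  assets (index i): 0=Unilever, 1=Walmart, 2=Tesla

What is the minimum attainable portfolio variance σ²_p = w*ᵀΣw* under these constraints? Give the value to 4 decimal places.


0.0306

p=Σ⁻¹μ = [1.4133  1.1805  2.0390]
q=Σ⁻¹𝟙 = [18.1022  16.8602  12.7822]
a=μᵀp=0.530524  b=𝟙ᵀp=4.632768  c=𝟙ᵀq=47.744639  D=ac−b²=3.867112
λ₁=(c·0.125−b)/D = (47.744639·0.125−4.632768)/3.867112 = 0.345299
λ₂=(a−b·0.125)/D = (0.530524−4.632768·0.125)/3.867112 = -0.012560
w* = 0.345299·p + -0.012560·q:
  w_0 = 0.345299·1.4133 + -0.012560·18.1022 = 0.2606  (Unilever)
  w_1 = 0.345299·1.1805 + -0.012560·16.8602 = 0.1959  (Walmart)
  w_2 = 0.345299·2.0390 + -0.012560·12.7822 = 0.5435  (Tesla)
Σw_i=1.0000  μᵀw=0.1250
σ²=wᵀΣw=λ₁·μ_p+λ₂ = 0.345299·0.125 + -0.012560 = 0.030602 ≈ 0.0306


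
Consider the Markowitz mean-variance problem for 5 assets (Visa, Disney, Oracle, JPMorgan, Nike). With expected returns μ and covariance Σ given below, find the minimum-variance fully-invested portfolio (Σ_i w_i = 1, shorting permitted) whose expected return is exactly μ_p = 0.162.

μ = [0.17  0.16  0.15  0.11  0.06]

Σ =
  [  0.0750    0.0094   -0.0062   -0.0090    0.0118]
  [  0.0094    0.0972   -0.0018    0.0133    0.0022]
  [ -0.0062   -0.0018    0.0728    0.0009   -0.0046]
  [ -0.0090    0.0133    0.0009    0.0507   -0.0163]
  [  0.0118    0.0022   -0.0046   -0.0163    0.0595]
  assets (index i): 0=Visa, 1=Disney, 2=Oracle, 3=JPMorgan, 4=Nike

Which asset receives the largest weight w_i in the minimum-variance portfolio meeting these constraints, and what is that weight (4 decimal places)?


p=Σ⁻¹μ = [2.4354  1.0468  2.3495  2.7420  1.4195]
q=Σ⁻¹𝟙 = [13.8175  4.9137  16.1288  27.9257  22.7819]
a=μᵀp=1.320723  b=𝟙ᵀp=9.993244  c=𝟙ᵀq=85.567727  D=ac−b²=13.146369
λ₁=(c·0.162−b)/D = (85.567727·0.162−9.993244)/13.146369 = 0.294281
λ₂=(a−b·0.162)/D = (1.320723−9.993244·0.162)/13.146369 = -0.022682
w* = 0.294281·p + -0.022682·q:
  w_0 = 0.294281·2.4354 + -0.022682·13.8175 = 0.4033  (Visa)
  w_1 = 0.294281·1.0468 + -0.022682·4.9137 = 0.1966  (Disney)
  w_2 = 0.294281·2.3495 + -0.022682·16.1288 = 0.3256  (Oracle)
  w_3 = 0.294281·2.7420 + -0.022682·27.9257 = 0.1735  (JPMorgan)
  w_4 = 0.294281·1.4195 + -0.022682·22.7819 = -0.0990  (Nike)
Σw_i=1.0000  μᵀw=0.1620
σ²=wᵀΣw=λ₁·μ_p+λ₂ = 0.294281·0.162 + -0.022682 = 0.024992 ≈ 0.0250

Visa (0.4033)


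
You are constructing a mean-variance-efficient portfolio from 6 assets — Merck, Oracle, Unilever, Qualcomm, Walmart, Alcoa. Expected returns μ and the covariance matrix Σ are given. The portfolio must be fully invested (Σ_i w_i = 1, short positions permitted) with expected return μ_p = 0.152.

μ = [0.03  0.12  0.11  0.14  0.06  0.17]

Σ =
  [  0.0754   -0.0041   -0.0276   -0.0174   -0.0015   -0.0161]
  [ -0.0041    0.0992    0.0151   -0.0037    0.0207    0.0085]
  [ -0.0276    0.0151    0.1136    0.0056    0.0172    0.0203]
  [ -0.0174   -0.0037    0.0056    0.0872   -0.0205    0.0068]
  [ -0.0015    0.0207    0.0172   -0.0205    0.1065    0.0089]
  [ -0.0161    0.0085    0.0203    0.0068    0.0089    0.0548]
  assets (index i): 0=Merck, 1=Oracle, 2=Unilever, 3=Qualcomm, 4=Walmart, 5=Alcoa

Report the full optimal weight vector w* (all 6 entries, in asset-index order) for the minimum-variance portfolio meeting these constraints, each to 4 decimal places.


p=Σ⁻¹μ = [1.7202  0.9194  0.5830  1.8181  0.4177  2.9556]
q=Σ⁻¹𝟙 = [24.6013  7.0860  8.5211  16.8026  8.7365  17.7164]
a=μᵀp=1.008108  b=𝟙ᵀp=8.414026  c=𝟙ᵀq=83.463925  D=ac−b²=13.344797
λ₁=(c·0.152−b)/D = (83.463925·0.152−8.414026)/13.344797 = 0.320162
λ₂=(a−b·0.152)/D = (1.008108−8.414026·0.152)/13.344797 = -0.020294
w* = 0.320162·p + -0.020294·q:
  w_0 = 0.320162·1.7202 + -0.020294·24.6013 = 0.0515  (Merck)
  w_1 = 0.320162·0.9194 + -0.020294·7.0860 = 0.1506  (Oracle)
  w_2 = 0.320162·0.5830 + -0.020294·8.5211 = 0.0137  (Unilever)
  w_3 = 0.320162·1.8181 + -0.020294·16.8026 = 0.2411  (Qualcomm)
  w_4 = 0.320162·0.4177 + -0.020294·8.7365 = -0.0436  (Walmart)
  w_5 = 0.320162·2.9556 + -0.020294·17.7164 = 0.5867  (Alcoa)
Σw_i=1.0000  μᵀw=0.1520
σ²=wᵀΣw=λ₁·μ_p+λ₂ = 0.320162·0.152 + -0.020294 = 0.028370 ≈ 0.0284

0.0515  0.1506  0.0137  0.2411  -0.0436  0.5867


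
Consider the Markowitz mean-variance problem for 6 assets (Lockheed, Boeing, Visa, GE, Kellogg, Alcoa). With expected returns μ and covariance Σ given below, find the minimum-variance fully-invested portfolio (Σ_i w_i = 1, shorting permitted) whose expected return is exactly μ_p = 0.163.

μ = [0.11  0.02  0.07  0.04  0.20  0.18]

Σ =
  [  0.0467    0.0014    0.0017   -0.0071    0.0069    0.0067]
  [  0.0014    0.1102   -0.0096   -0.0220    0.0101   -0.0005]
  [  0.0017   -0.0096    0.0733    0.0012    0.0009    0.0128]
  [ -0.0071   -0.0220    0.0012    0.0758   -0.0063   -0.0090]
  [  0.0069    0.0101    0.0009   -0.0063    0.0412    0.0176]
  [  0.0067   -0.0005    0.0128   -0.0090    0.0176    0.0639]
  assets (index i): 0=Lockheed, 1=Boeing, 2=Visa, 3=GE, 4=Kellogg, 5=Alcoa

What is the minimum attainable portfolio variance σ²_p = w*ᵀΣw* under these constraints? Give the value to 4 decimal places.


0.0197

u=Σ⁻¹μ = [1.6933  0.0920  0.5818  1.2280  4.0476  1.5817]
v=Σ⁻¹𝟙 = [19.9422  12.6323  12.6283  21.0433  16.7254  9.4849]
a=μᵀu=1.372170  b=𝟙ᵀu=9.224356  c=𝟙ᵀv=92.456374  D=ac−b²=41.777136
λ₁=(c·0.163−b)/D = (92.456374·0.163−9.224356)/41.777136 = 0.139934
λ₂=(a−b·0.163)/D = (1.372170−9.224356·0.163)/41.777136 = -0.003145
w* = 0.139934·u + -0.003145·v:
  w_0 = 0.139934·1.6933 + -0.003145·19.9422 = 0.1742  (Lockheed)
  w_1 = 0.139934·0.0920 + -0.003145·12.6323 = -0.0269  (Boeing)
  w_2 = 0.139934·0.5818 + -0.003145·12.6283 = 0.0417  (Visa)
  w_3 = 0.139934·1.2280 + -0.003145·21.0433 = 0.1057  (GE)
  w_4 = 0.139934·4.0476 + -0.003145·16.7254 = 0.5138  (Kellogg)
  w_5 = 0.139934·1.5817 + -0.003145·9.4849 = 0.1915  (Alcoa)
Σw_i=1.0000  μᵀw=0.1630
σ²=wᵀΣw=λ₁·μ_p+λ₂ = 0.139934·0.163 + -0.003145 = 0.019664 ≈ 0.0197


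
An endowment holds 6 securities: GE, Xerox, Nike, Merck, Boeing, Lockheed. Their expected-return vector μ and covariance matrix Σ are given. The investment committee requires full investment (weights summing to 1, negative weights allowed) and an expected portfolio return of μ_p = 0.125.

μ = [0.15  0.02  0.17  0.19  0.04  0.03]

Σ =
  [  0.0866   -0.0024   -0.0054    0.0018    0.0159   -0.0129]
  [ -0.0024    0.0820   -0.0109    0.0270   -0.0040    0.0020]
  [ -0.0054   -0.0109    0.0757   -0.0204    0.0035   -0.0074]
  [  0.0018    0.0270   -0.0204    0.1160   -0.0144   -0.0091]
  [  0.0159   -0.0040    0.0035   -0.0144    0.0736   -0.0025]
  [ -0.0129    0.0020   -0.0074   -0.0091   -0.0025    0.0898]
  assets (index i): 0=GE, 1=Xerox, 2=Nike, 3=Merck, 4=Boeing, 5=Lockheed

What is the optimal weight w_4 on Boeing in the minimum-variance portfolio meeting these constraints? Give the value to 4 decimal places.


g=Σ⁻¹μ = [1.9571  -0.0531  3.0875  2.3077  0.4604  1.1175]
h=Σ⁻¹𝟙 = [12.7731  11.4799  19.9990  12.1873  13.4274  15.9719]
a=μᵀg=1.307793  b=𝟙ᵀg=8.877238  c=𝟙ᵀh=85.838674  D=ac−b²=33.453877
λ₁=(c·0.125−b)/D = (85.838674·0.125−8.877238)/33.453877 = 0.055378
λ₂=(a−b·0.125)/D = (1.307793−8.877238·0.125)/33.453877 = 0.005923
w* = 0.055378·g + 0.005923·h:
  w_0 = 0.055378·1.9571 + 0.005923·12.7731 = 0.1840  (GE)
  w_1 = 0.055378·-0.0531 + 0.005923·11.4799 = 0.0651  (Xerox)
  w_2 = 0.055378·3.0875 + 0.005923·19.9990 = 0.2894  (Nike)
  w_3 = 0.055378·2.3077 + 0.005923·12.1873 = 0.2000  (Merck)
  w_4 = 0.055378·0.4604 + 0.005923·13.4274 = 0.1050  (Boeing)
  w_5 = 0.055378·1.1175 + 0.005923·15.9719 = 0.1565  (Lockheed)
Σw_i=1.0000  μᵀw=0.1250
σ²=wᵀΣw=λ₁·μ_p+λ₂ = 0.055378·0.125 + 0.005923 = 0.012845 ≈ 0.0128

0.1050


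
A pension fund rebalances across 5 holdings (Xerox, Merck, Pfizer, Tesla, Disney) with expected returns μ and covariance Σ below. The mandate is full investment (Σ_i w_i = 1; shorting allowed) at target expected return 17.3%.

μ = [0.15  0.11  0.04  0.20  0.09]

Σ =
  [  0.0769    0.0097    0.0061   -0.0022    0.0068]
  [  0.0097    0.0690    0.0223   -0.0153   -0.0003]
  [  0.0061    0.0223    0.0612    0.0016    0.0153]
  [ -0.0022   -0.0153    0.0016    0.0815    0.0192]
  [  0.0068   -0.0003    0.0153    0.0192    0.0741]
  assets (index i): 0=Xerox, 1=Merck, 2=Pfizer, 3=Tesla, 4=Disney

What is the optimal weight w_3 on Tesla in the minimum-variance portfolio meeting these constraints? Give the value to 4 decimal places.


g=Σ⁻¹μ = [1.7625  2.1255  -0.4781  2.8081  0.4326]
h=Σ⁻¹𝟙 = [10.3838  13.3132  8.2369  13.1220  7.4955]
a=μᵀg=1.079597  b=𝟙ᵀg=6.650495  c=𝟙ᵀh=52.551412  D=ac−b²=12.505253
λ₁=(c·0.173−b)/D = (52.551412·0.173−6.650495)/12.505253 = 0.195190
λ₂=(a−b·0.173)/D = (1.079597−6.650495·0.173)/12.505253 = -0.005673
w* = 0.195190·g + -0.005673·h:
  w_0 = 0.195190·1.7625 + -0.005673·10.3838 = 0.2851  (Xerox)
  w_1 = 0.195190·2.1255 + -0.005673·13.3132 = 0.3394  (Merck)
  w_2 = 0.195190·-0.4781 + -0.005673·8.2369 = -0.1400  (Pfizer)
  w_3 = 0.195190·2.8081 + -0.005673·13.1220 = 0.4737  (Tesla)
  w_4 = 0.195190·0.4326 + -0.005673·7.4955 = 0.0419  (Disney)
Σw_i=1.0000  μᵀw=0.1730
σ²=wᵀΣw=λ₁·μ_p+λ₂ = 0.195190·0.173 + -0.005673 = 0.028095 ≈ 0.0281

0.4737


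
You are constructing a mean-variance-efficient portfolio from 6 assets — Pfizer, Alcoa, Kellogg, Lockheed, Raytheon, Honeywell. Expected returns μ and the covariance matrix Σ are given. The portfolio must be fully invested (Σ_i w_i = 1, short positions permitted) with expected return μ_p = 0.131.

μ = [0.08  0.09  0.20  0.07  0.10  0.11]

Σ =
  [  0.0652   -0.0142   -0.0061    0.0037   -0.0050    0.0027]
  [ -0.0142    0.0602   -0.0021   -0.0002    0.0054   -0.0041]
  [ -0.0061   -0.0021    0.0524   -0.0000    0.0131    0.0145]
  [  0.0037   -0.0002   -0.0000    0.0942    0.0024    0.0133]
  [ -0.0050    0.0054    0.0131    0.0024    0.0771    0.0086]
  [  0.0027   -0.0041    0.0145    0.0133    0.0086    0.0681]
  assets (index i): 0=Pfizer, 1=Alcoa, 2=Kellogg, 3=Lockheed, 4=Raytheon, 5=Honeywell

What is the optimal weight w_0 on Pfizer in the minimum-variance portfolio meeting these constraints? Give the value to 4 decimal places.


x=Σ⁻¹μ = [2.0243  2.1048  3.8159  0.5594  0.5402  0.6718]
y=Σ⁻¹𝟙 = [21.6772  22.1999  17.9760  8.3768  8.5447  8.6188]
a=μᵀx=1.281616  b=𝟙ᵀx=9.716285  c=𝟙ᵀy=87.393444  D=ac−b²=17.598608
λ₁=(c·0.131−b)/D = (87.393444·0.131−9.716285)/17.598608 = 0.098431
λ₂=(a−b·0.131)/D = (1.281616−9.716285·0.131)/17.598608 = 0.000499
w* = 0.098431·x + 0.000499·y:
  w_0 = 0.098431·2.0243 + 0.000499·21.6772 = 0.2101  (Pfizer)
  w_1 = 0.098431·2.1048 + 0.000499·22.1999 = 0.2183  (Alcoa)
  w_2 = 0.098431·3.8159 + 0.000499·17.9760 = 0.3846  (Kellogg)
  w_3 = 0.098431·0.5594 + 0.000499·8.3768 = 0.0592  (Lockheed)
  w_4 = 0.098431·0.5402 + 0.000499·8.5447 = 0.0574  (Raytheon)
  w_5 = 0.098431·0.6718 + 0.000499·8.6188 = 0.0704  (Honeywell)
Σw_i=1.0000  μᵀw=0.1310
σ²=wᵀΣw=λ₁·μ_p+λ₂ = 0.098431·0.131 + 0.000499 = 0.013394 ≈ 0.0134

0.2101


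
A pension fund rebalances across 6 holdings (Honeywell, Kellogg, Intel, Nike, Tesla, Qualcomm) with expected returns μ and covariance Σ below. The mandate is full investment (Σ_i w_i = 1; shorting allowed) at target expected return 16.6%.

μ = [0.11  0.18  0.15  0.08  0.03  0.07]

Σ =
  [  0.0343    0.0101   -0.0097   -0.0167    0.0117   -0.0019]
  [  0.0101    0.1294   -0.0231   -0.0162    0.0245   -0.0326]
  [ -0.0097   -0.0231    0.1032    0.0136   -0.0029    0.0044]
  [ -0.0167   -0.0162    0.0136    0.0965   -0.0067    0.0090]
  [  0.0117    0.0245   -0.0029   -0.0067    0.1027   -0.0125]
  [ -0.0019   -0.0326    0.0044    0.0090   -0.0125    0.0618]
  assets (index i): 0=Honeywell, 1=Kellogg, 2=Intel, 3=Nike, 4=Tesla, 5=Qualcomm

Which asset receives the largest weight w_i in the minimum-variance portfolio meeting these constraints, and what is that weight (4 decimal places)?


p=Σ⁻¹μ = [4.0360  2.1739  2.0419  1.3982  -0.2946  1.9950]
q=Σ⁻¹𝟙 = [35.3101  13.7193  13.2888  15.2459  6.5702  22.6664]
a=μᵀp=1.384212  b=𝟙ᵀp=11.350322  c=𝟙ᵀq=106.800659  D=ac−b²=19.004896
λ₁=(c·0.166−b)/D = (106.800659·0.166−11.350322)/19.004896 = 0.335629
λ₂=(a−b·0.166)/D = (1.384212−11.350322·0.166)/19.004896 = -0.026306
w* = 0.335629·p + -0.026306·q:
  w_0 = 0.335629·4.0360 + -0.026306·35.3101 = 0.4257  (Honeywell)
  w_1 = 0.335629·2.1739 + -0.026306·13.7193 = 0.3687  (Kellogg)
  w_2 = 0.335629·2.0419 + -0.026306·13.2888 = 0.3357  (Intel)
  w_3 = 0.335629·1.3982 + -0.026306·15.2459 = 0.0682  (Nike)
  w_4 = 0.335629·-0.2946 + -0.026306·6.5702 = -0.2717  (Tesla)
  w_5 = 0.335629·1.9950 + -0.026306·22.6664 = 0.0733  (Qualcomm)
Σw_i=1.0000  μᵀw=0.1660
σ²=wᵀΣw=λ₁·μ_p+λ₂ = 0.335629·0.166 + -0.026306 = 0.029408 ≈ 0.0294

Honeywell (0.4257)


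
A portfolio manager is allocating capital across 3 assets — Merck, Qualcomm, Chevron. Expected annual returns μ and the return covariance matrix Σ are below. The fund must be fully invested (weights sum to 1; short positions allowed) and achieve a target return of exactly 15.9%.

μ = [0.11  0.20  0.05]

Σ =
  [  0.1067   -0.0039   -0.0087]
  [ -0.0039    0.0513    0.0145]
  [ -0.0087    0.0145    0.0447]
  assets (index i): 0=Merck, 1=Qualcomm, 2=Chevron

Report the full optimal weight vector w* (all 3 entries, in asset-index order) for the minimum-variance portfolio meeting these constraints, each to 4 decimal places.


0.2334  0.6333  0.1333

u=Σ⁻¹μ = [1.1810  3.9714  0.0602]
v=Σ⁻¹𝟙 = [11.5283  14.7660  19.8253]
a=μᵀu=0.927200  b=𝟙ᵀu=5.212566  c=𝟙ᵀv=46.119508  D=ac−b²=15.591162
λ₁=(c·0.159−b)/D = (46.119508·0.159−5.212566)/15.591162 = 0.136002
λ₂=(a−b·0.159)/D = (0.927200−5.212566·0.159)/15.591162 = 0.006311
w* = 0.136002·u + 0.006311·v:
  w_0 = 0.136002·1.1810 + 0.006311·11.5283 = 0.2334  (Merck)
  w_1 = 0.136002·3.9714 + 0.006311·14.7660 = 0.6333  (Qualcomm)
  w_2 = 0.136002·0.0602 + 0.006311·19.8253 = 0.1333  (Chevron)
Σw_i=1.0000  μᵀw=0.1590
σ²=wᵀΣw=λ₁·μ_p+λ₂ = 0.136002·0.159 + 0.006311 = 0.027936 ≈ 0.0279


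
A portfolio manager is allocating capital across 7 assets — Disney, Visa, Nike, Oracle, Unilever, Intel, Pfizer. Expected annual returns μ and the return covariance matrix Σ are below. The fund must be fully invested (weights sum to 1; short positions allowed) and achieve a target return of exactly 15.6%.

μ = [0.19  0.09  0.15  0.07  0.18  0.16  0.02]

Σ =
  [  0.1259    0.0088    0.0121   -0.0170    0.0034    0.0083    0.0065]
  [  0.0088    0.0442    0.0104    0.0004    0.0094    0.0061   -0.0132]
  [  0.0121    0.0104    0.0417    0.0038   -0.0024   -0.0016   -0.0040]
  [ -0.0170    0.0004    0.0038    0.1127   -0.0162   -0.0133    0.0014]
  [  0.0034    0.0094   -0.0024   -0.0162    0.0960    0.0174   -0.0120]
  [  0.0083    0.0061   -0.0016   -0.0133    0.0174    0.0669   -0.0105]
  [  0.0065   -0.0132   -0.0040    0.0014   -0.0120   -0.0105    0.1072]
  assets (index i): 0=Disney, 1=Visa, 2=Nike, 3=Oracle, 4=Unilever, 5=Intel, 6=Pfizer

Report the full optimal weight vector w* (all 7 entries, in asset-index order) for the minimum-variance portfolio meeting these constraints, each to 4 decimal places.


0.1342  -0.0269  0.3625  0.0972  0.1972  0.2252  0.0106

u=Σ⁻¹μ = [1.0844  0.5755  3.2844  1.1716  1.7551  2.1707  0.7080]
v=Σ⁻¹𝟙 = [4.4218  16.9725  19.9300  11.8919  10.1238  15.3149  14.3718]
a=μᵀu=1.509894  b=𝟙ᵀu=10.749709  c=𝟙ᵀv=93.026746  D=ac−b²=24.904307
λ₁=(c·0.156−b)/D = (93.026746·0.156−10.749709)/24.904307 = 0.151077
λ₂=(a−b·0.156)/D = (1.509894−10.749709·0.156)/24.904307 = -0.006708
w* = 0.151077·u + -0.006708·v:
  w_0 = 0.151077·1.0844 + -0.006708·4.4218 = 0.1342  (Disney)
  w_1 = 0.151077·0.5755 + -0.006708·16.9725 = -0.0269  (Visa)
  w_2 = 0.151077·3.2844 + -0.006708·19.9300 = 0.3625  (Nike)
  w_3 = 0.151077·1.1716 + -0.006708·11.8919 = 0.0972  (Oracle)
  w_4 = 0.151077·1.7551 + -0.006708·10.1238 = 0.1972  (Unilever)
  w_5 = 0.151077·2.1707 + -0.006708·15.3149 = 0.2252  (Intel)
  w_6 = 0.151077·0.7080 + -0.006708·14.3718 = 0.0106  (Pfizer)
Σw_i=1.0000  μᵀw=0.1560
σ²=wᵀΣw=λ₁·μ_p+λ₂ = 0.151077·0.156 + -0.006708 = 0.016860 ≈ 0.0169


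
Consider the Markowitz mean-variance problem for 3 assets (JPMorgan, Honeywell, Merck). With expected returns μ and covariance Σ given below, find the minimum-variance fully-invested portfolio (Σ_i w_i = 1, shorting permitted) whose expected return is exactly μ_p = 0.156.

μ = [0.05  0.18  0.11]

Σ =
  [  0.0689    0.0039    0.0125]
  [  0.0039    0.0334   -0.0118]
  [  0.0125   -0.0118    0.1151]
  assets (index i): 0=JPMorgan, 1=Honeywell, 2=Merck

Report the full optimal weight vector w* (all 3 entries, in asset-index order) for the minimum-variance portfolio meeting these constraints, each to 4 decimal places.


0.0752  0.7216  0.2033

u=Σ⁻¹μ = [0.1089  5.9245  1.5512]
v=Σ⁻¹𝟙 = [10.7023  32.5274  10.8605]
a=μᵀu=1.242501  b=𝟙ᵀu=7.584702  c=𝟙ᵀv=54.090187  D=ac−b²=9.679421
λ₁=(c·0.156−b)/D = (54.090187·0.156−7.584702)/9.679421 = 0.088163
λ₂=(a−b·0.156)/D = (1.242501−7.584702·0.156)/9.679421 = 0.006125
w* = 0.088163·u + 0.006125·v:
  w_0 = 0.088163·0.1089 + 0.006125·10.7023 = 0.0752  (JPMorgan)
  w_1 = 0.088163·5.9245 + 0.006125·32.5274 = 0.7216  (Honeywell)
  w_2 = 0.088163·1.5512 + 0.006125·10.8605 = 0.2033  (Merck)
Σw_i=1.0000  μᵀw=0.1560
σ²=wᵀΣw=λ₁·μ_p+λ₂ = 0.088163·0.156 + 0.006125 = 0.019879 ≈ 0.0199


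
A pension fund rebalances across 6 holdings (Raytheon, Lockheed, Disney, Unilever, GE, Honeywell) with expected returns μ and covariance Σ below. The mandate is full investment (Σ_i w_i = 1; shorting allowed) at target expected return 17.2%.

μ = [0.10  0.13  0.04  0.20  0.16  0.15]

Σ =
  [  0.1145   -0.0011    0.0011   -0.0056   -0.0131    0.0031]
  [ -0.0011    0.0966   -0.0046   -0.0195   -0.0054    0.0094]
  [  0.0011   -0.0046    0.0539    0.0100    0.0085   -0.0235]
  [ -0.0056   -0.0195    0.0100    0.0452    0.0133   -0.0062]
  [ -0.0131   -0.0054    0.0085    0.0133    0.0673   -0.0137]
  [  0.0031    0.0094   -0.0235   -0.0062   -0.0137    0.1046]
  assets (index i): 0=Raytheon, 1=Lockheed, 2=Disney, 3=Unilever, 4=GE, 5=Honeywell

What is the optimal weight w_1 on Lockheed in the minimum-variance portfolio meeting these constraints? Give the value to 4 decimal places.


0.1891

u=Σ⁻¹μ = [1.3369  2.3568  0.4394  5.1374  2.1357  1.8656]
v=Σ⁻¹𝟙 = [11.0609  15.4958  19.7814  23.7496  14.2299  15.5556]
a=μᵀu=2.106691  b=𝟙ᵀu=13.271851  c=𝟙ᵀv=99.873272  D=ac−b²=34.260145
λ₁=(c·0.172−b)/D = (99.873272·0.172−13.271851)/34.260145 = 0.114020
λ₂=(a−b·0.172)/D = (2.106691−13.271851·0.172)/34.260145 = -0.005139
w* = 0.114020·u + -0.005139·v:
  w_0 = 0.114020·1.3369 + -0.005139·11.0609 = 0.0956  (Raytheon)
  w_1 = 0.114020·2.3568 + -0.005139·15.4958 = 0.1891  (Lockheed)
  w_2 = 0.114020·0.4394 + -0.005139·19.7814 = -0.0516  (Disney)
  w_3 = 0.114020·5.1374 + -0.005139·23.7496 = 0.4637  (Unilever)
  w_4 = 0.114020·2.1357 + -0.005139·14.2299 = 0.1704  (GE)
  w_5 = 0.114020·1.8656 + -0.005139·15.5556 = 0.1328  (Honeywell)
Σw_i=1.0000  μᵀw=0.1720
σ²=wᵀΣw=λ₁·μ_p+λ₂ = 0.114020·0.172 + -0.005139 = 0.014472 ≈ 0.0145


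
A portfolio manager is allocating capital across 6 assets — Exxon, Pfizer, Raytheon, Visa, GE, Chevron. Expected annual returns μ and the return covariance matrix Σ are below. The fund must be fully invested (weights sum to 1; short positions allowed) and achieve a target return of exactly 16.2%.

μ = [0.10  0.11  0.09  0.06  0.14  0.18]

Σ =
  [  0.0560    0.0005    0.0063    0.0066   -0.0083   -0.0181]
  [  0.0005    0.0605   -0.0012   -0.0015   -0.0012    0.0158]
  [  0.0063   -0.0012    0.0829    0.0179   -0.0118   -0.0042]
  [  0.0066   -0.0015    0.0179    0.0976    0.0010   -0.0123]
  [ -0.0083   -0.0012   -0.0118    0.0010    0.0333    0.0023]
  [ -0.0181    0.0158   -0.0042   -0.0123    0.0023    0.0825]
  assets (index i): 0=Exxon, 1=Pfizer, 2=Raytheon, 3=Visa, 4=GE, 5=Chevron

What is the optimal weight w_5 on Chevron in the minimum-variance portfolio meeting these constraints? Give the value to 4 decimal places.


x=Σ⁻¹μ = [3.1988  1.2548  1.6871  0.3845  5.4510  2.6345]
y=Σ⁻¹𝟙 = [26.4438  13.4122  15.3155  7.4616  41.1956  16.0979]
a=μᵀx=1.870186  b=𝟙ᵀx=14.610820  c=𝟙ᵀy=119.926612  D=ac−b²=10.809018
λ₁=(c·0.162−b)/D = (119.926612·0.162−14.610820)/10.809018 = 0.445673
λ₂=(a−b·0.162)/D = (1.870186−14.610820·0.162)/10.809018 = -0.045959
w* = 0.445673·x + -0.045959·y:
  w_0 = 0.445673·3.1988 + -0.045959·26.4438 = 0.2103  (Exxon)
  w_1 = 0.445673·1.2548 + -0.045959·13.4122 = -0.0572  (Pfizer)
  w_2 = 0.445673·1.6871 + -0.045959·15.3155 = 0.0480  (Raytheon)
  w_3 = 0.445673·0.3845 + -0.045959·7.4616 = -0.1716  (Visa)
  w_4 = 0.445673·5.4510 + -0.045959·41.1956 = 0.5361  (GE)
  w_5 = 0.445673·2.6345 + -0.045959·16.0979 = 0.4343  (Chevron)
Σw_i=1.0000  μᵀw=0.1620
σ²=wᵀΣw=λ₁·μ_p+λ₂ = 0.445673·0.162 + -0.045959 = 0.026241 ≈ 0.0262

0.4343


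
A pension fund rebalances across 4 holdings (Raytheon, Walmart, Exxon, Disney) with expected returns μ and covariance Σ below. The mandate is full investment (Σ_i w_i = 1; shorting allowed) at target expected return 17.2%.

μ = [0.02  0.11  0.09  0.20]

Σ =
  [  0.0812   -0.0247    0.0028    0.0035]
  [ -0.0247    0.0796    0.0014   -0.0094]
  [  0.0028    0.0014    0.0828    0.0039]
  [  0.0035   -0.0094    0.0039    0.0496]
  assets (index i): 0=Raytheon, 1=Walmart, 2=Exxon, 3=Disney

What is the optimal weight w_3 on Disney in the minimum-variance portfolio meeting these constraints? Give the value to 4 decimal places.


0.6901

x=Σ⁻¹μ = [0.6656  2.0835  0.8260  4.3152]
y=Σ⁻¹𝟙 = [17.1992  20.3202  10.1157  22.0033]
a=μᵀx=1.179875  b=𝟙ᵀx=7.890272  c=𝟙ᵀy=69.638362  D=ac−b²=19.908166
λ₁=(c·0.172−b)/D = (69.638362·0.172−7.890272)/19.908166 = 0.205319
λ₂=(a−b·0.172)/D = (1.179875−7.890272·0.172)/19.908166 = -0.008903
w* = 0.205319·x + -0.008903·y:
  w_0 = 0.205319·0.6656 + -0.008903·17.1992 = -0.0165  (Raytheon)
  w_1 = 0.205319·2.0835 + -0.008903·20.3202 = 0.2469  (Walmart)
  w_2 = 0.205319·0.8260 + -0.008903·10.1157 = 0.0795  (Exxon)
  w_3 = 0.205319·4.3152 + -0.008903·22.0033 = 0.6901  (Disney)
Σw_i=1.0000  μᵀw=0.1720
σ²=wᵀΣw=λ₁·μ_p+λ₂ = 0.205319·0.172 + -0.008903 = 0.026411 ≈ 0.0264


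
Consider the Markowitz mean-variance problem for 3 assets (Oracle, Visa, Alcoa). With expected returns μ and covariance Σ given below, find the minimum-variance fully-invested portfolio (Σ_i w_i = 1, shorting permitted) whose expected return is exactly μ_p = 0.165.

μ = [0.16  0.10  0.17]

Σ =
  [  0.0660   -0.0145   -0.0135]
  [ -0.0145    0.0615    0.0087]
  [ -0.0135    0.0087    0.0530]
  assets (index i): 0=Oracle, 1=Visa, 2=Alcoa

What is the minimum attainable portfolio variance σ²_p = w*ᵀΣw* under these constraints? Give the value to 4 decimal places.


p=Σ⁻¹μ = [3.6311  1.9426  3.8136]
q=Σ⁻¹𝟙 = [23.7411  18.7689  21.8342]
a=μᵀp=1.423543  b=𝟙ᵀp=9.387286  c=𝟙ᵀq=64.344238  D=ac−b²=3.475623
λ₁=(c·0.165−b)/D = (64.344238·0.165−9.387286)/3.475623 = 0.353753
λ₂=(a−b·0.165)/D = (1.423543−9.387286·0.165)/3.475623 = -0.036068
w* = 0.353753·p + -0.036068·q:
  w_0 = 0.353753·3.6311 + -0.036068·23.7411 = 0.4282  (Oracle)
  w_1 = 0.353753·1.9426 + -0.036068·18.7689 = 0.0103  (Visa)
  w_2 = 0.353753·3.8136 + -0.036068·21.8342 = 0.5615  (Alcoa)
Σw_i=1.0000  μᵀw=0.1650
σ²=wᵀΣw=λ₁·μ_p+λ₂ = 0.353753·0.165 + -0.036068 = 0.022301 ≈ 0.0223

0.0223


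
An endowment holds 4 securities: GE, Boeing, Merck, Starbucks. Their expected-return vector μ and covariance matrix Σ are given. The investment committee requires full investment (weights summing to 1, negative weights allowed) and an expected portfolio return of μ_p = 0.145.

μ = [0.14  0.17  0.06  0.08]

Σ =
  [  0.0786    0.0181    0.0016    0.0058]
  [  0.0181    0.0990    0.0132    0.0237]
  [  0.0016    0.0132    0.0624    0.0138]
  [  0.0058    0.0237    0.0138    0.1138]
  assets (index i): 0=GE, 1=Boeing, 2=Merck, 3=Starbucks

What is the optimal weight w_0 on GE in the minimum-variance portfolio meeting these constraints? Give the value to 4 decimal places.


g=Σ⁻¹μ = [1.4474  1.3060  0.5848  0.2863]
h=Σ⁻¹𝟙 = [10.8906  4.9835  13.4622  5.5619]
a=μᵀg=0.482654  b=𝟙ᵀg=3.624555  c=𝟙ᵀh=34.898147  D=ac−b²=3.706321
λ₁=(c·0.145−b)/D = (34.898147·0.145−3.624555)/3.706321 = 0.387359
λ₂=(a−b·0.145)/D = (0.482654−3.624555·0.145)/3.706321 = -0.011577
w* = 0.387359·g + -0.011577·h:
  w_0 = 0.387359·1.4474 + -0.011577·10.8906 = 0.4346  (GE)
  w_1 = 0.387359·1.3060 + -0.011577·4.9835 = 0.4482  (Boeing)
  w_2 = 0.387359·0.5848 + -0.011577·13.4622 = 0.0707  (Merck)
  w_3 = 0.387359·0.2863 + -0.011577·5.5619 = 0.0465  (Starbucks)
Σw_i=1.0000  μᵀw=0.1450
σ²=wᵀΣw=λ₁·μ_p+λ₂ = 0.387359·0.145 + -0.011577 = 0.044590 ≈ 0.0446

0.4346


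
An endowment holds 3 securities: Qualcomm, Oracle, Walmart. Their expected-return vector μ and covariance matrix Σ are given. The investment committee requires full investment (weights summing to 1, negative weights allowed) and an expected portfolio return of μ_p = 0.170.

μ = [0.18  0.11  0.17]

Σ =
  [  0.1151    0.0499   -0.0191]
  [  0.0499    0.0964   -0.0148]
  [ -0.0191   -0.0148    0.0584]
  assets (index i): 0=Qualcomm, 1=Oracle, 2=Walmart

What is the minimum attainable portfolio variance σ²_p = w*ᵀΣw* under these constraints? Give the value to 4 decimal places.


p=Σ⁻¹μ = [1.8536  0.7508  3.7075]
q=Σ⁻¹𝟙 = [8.2524  9.5152  22.2337]
a=μᵀp=1.046500  b=𝟙ᵀp=6.311831  c=𝟙ᵀq=40.001270  D=ac−b²=2.022104
λ₁=(c·0.170−b)/D = (40.001270·0.170−6.311831)/2.022104 = 0.241523
λ₂=(a−b·0.170)/D = (1.046500−6.311831·0.170)/2.022104 = -0.013111
w* = 0.241523·p + -0.013111·q:
  w_0 = 0.241523·1.8536 + -0.013111·8.2524 = 0.3395  (Qualcomm)
  w_1 = 0.241523·0.7508 + -0.013111·9.5152 = 0.0566  (Oracle)
  w_2 = 0.241523·3.7075 + -0.013111·22.2337 = 0.6039  (Walmart)
Σw_i=1.0000  μᵀw=0.1700
σ²=wᵀΣw=λ₁·μ_p+λ₂ = 0.241523·0.170 + -0.013111 = 0.027948 ≈ 0.0279

0.0279


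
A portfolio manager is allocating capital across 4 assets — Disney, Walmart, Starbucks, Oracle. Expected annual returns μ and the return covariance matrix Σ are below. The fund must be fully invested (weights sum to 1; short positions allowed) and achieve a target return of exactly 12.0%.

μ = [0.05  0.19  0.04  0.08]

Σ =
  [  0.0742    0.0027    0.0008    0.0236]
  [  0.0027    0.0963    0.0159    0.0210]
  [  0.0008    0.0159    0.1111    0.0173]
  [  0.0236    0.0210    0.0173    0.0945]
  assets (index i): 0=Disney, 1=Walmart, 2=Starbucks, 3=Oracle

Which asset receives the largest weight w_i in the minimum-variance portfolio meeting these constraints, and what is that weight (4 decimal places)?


Walmart (0.4812)

p=Σ⁻¹μ = [0.5119  1.8883  0.0407  0.2916]
q=Σ⁻¹𝟙 = [11.6417  7.8813  7.0683  4.6293]
a=μᵀp=0.409339  b=𝟙ᵀp=2.732602  c=𝟙ᵀq=31.220563  D=ac−b²=5.312675
λ₁=(c·0.120−b)/D = (31.220563·0.120−2.732602)/5.312675 = 0.190839
λ₂=(a−b·0.120)/D = (0.409339−2.732602·0.120)/5.312675 = 0.015327
w* = 0.190839·p + 0.015327·q:
  w_0 = 0.190839·0.5119 + 0.015327·11.6417 = 0.2761  (Disney)
  w_1 = 0.190839·1.8883 + 0.015327·7.8813 = 0.4812  (Walmart)
  w_2 = 0.190839·0.0407 + 0.015327·7.0683 = 0.1161  (Starbucks)
  w_3 = 0.190839·0.2916 + 0.015327·4.6293 = 0.1266  (Oracle)
Σw_i=1.0000  μᵀw=0.1200
σ²=wᵀΣw=λ₁·μ_p+λ₂ = 0.190839·0.120 + 0.015327 = 0.038228 ≈ 0.0382


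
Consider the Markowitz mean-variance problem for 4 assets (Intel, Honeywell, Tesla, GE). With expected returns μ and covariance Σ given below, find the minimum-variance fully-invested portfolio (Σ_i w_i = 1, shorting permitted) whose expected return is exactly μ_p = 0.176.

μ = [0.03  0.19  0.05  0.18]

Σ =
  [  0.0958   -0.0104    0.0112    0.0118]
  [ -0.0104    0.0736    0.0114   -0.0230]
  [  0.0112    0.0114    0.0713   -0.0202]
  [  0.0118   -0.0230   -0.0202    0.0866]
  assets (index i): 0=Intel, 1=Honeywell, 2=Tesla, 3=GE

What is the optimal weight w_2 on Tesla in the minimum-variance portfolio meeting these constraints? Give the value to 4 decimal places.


0.0899

g=Σ⁻¹μ = [0.1712  3.4496  1.0329  3.2123]
h=Σ⁻¹𝟙 = [8.3427  18.2985  15.1141  18.7959]
a=μᵀg=1.290411  b=𝟙ᵀg=7.865967  c=𝟙ᵀh=60.551264  D=ac−b²=16.262600
λ₁=(c·0.176−b)/D = (60.551264·0.176−7.865967)/16.262600 = 0.171624
λ₂=(a−b·0.176)/D = (1.290411−7.865967·0.176)/16.262600 = -0.005780
w* = 0.171624·g + -0.005780·h:
  w_0 = 0.171624·0.1712 + -0.005780·8.3427 = -0.0188  (Intel)
  w_1 = 0.171624·3.4496 + -0.005780·18.2985 = 0.4863  (Honeywell)
  w_2 = 0.171624·1.0329 + -0.005780·15.1141 = 0.0899  (Tesla)
  w_3 = 0.171624·3.2123 + -0.005780·18.7959 = 0.4427  (GE)
Σw_i=1.0000  μᵀw=0.1760
σ²=wᵀΣw=λ₁·μ_p+λ₂ = 0.171624·0.176 + -0.005780 = 0.024426 ≈ 0.0244


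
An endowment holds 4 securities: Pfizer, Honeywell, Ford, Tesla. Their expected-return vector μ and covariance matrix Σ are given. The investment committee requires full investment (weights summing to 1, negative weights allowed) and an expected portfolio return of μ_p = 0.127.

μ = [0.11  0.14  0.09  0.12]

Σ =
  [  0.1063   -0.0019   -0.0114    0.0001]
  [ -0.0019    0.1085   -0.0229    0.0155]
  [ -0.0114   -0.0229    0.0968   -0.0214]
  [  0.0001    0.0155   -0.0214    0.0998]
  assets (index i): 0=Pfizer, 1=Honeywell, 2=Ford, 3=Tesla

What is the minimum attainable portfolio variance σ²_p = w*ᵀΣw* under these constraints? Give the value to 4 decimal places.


0.0407

u=Σ⁻¹μ = [1.2450  1.4845  1.7238  1.3402]
v=Σ⁻¹𝟙 = [11.4190  11.3008  16.9783  11.8941]
a=μᵀu=0.660750  b=𝟙ᵀu=5.793539  c=𝟙ᵀv=51.592175  D=ac−b²=0.524413
λ₁=(c·0.127−b)/D = (51.592175·0.127−5.793539)/0.524413 = 1.446697
λ₂=(a−b·0.127)/D = (0.660750−5.793539·0.127)/0.524413 = -0.143074
w* = 1.446697·u + -0.143074·v:
  w_0 = 1.446697·1.2450 + -0.143074·11.4190 = 0.1673  (Pfizer)
  w_1 = 1.446697·1.4845 + -0.143074·11.3008 = 0.5308  (Honeywell)
  w_2 = 1.446697·1.7238 + -0.143074·16.9783 = 0.0647  (Ford)
  w_3 = 1.446697·1.3402 + -0.143074·11.8941 = 0.2372  (Tesla)
Σw_i=1.0000  μᵀw=0.1270
σ²=wᵀΣw=λ₁·μ_p+λ₂ = 1.446697·0.127 + -0.143074 = 0.040657 ≈ 0.0407


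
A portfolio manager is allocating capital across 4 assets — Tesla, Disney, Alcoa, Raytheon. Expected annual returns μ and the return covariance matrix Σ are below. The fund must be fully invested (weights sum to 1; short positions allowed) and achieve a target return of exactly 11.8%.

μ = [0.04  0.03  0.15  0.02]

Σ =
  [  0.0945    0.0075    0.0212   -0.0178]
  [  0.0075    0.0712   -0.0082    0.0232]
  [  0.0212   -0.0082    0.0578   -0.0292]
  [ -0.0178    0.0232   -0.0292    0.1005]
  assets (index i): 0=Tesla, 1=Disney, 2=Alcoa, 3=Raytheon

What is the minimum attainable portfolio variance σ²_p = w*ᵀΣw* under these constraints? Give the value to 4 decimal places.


p=Σ⁻¹μ = [-0.1502  0.4834  3.2226  0.9971]
q=Σ⁻¹𝟙 = [7.2620  10.9359  24.1323  15.7235]
a=μᵀp=0.511821  b=𝟙ᵀp=4.552872  c=𝟙ᵀq=58.053665  D=ac−b²=8.984422
λ₁=(c·0.118−b)/D = (58.053665·0.118−4.552872)/8.984422 = 0.255716
λ₂=(a−b·0.118)/D = (0.511821−4.552872·0.118)/8.984422 = -0.002829
w* = 0.255716·p + -0.002829·q:
  w_0 = 0.255716·-0.1502 + -0.002829·7.2620 = -0.0590  (Tesla)
  w_1 = 0.255716·0.4834 + -0.002829·10.9359 = 0.0927  (Disney)
  w_2 = 0.255716·3.2226 + -0.002829·24.1323 = 0.7558  (Alcoa)
  w_3 = 0.255716·0.9971 + -0.002829·15.7235 = 0.2105  (Raytheon)
Σw_i=1.0000  μᵀw=0.1180
σ²=wᵀΣw=λ₁·μ_p+λ₂ = 0.255716·0.118 + -0.002829 = 0.027345 ≈ 0.0273

0.0273


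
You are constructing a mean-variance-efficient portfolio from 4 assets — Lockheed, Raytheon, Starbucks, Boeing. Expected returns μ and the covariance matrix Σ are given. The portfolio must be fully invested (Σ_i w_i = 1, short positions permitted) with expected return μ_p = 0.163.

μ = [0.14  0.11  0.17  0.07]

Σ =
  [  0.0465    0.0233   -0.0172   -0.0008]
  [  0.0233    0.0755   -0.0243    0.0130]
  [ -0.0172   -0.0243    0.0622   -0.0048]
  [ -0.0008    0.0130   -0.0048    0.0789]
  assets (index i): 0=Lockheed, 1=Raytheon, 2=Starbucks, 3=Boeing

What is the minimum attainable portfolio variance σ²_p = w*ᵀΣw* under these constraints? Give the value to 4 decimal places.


0.0228

g=Σ⁻¹μ = [3.9214  1.5278  4.4876  0.9482]
h=Σ⁻¹𝟙 = [26.3349  12.3156  29.1498  12.6855]
a=μᵀg=1.546323  b=𝟙ᵀg=10.885052  c=𝟙ᵀh=80.485777  D=ac−b²=5.972630
λ₁=(c·0.163−b)/D = (80.485777·0.163−10.885052)/5.972630 = 0.374061
λ₂=(a−b·0.163)/D = (1.546323−10.885052·0.163)/5.972630 = -0.038164
w* = 0.374061·g + -0.038164·h:
  w_0 = 0.374061·3.9214 + -0.038164·26.3349 = 0.4618  (Lockheed)
  w_1 = 0.374061·1.5278 + -0.038164·12.3156 = 0.1015  (Raytheon)
  w_2 = 0.374061·4.4876 + -0.038164·29.1498 = 0.5661  (Starbucks)
  w_3 = 0.374061·0.9482 + -0.038164·12.6855 = -0.1294  (Boeing)
Σw_i=1.0000  μᵀw=0.1630
σ²=wᵀΣw=λ₁·μ_p+λ₂ = 0.374061·0.163 + -0.038164 = 0.022808 ≈ 0.0228


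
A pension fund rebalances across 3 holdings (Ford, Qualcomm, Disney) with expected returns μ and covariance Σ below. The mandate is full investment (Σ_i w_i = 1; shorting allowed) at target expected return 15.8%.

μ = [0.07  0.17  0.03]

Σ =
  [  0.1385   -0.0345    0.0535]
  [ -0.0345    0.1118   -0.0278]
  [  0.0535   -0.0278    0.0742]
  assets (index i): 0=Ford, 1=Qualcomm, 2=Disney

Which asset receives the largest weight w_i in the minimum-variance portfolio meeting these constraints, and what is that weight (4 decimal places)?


Qualcomm (0.8124)

u=Σ⁻¹μ = [0.7583  1.8958  0.5678]
v=Σ⁻¹𝟙 = [4.8534  14.2509  15.3169]
a=μᵀu=0.392397  b=𝟙ᵀu=3.221908  c=𝟙ᵀv=34.421314  D=ac−b²=3.126143
λ₁=(c·0.158−b)/D = (34.421314·0.158−3.221908)/3.126143 = 0.709072
λ₂=(a−b·0.158)/D = (0.392397−3.221908·0.158)/3.126143 = -0.037319
w* = 0.709072·u + -0.037319·v:
  w_0 = 0.709072·0.7583 + -0.037319·4.8534 = 0.3566  (Ford)
  w_1 = 0.709072·1.8958 + -0.037319·14.2509 = 0.8124  (Qualcomm)
  w_2 = 0.709072·0.5678 + -0.037319·15.3169 = -0.1690  (Disney)
Σw_i=1.0000  μᵀw=0.1580
σ²=wᵀΣw=λ₁·μ_p+λ₂ = 0.709072·0.158 + -0.037319 = 0.074714 ≈ 0.0747


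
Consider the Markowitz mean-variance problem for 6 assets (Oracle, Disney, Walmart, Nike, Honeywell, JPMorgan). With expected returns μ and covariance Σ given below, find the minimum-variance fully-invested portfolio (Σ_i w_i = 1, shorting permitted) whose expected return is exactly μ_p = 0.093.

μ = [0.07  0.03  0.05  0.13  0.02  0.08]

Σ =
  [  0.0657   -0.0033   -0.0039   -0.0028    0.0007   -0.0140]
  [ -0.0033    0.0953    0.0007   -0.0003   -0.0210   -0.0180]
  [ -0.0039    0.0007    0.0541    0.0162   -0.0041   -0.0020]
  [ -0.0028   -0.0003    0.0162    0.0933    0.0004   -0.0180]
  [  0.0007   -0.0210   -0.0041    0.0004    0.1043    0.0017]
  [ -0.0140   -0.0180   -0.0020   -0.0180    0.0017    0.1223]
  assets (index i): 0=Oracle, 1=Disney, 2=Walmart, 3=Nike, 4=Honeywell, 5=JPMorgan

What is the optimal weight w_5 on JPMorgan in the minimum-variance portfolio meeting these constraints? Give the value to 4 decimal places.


x=Σ⁻¹μ = [1.4427  0.6511  0.6215  1.5512  0.3129  1.1492]
y=Σ⁻¹𝟙 = [20.6058  16.8167  17.9919  11.0549  13.2598  14.7474]
a=μᵀx=0.451450  b=𝟙ᵀx=5.728629  c=𝟙ᵀy=94.476552  D=ac−b²=9.834230
λ₁=(c·0.093−b)/D = (94.476552·0.093−5.728629)/9.834230 = 0.310923
λ₂=(a−b·0.093)/D = (0.451450−5.728629·0.093)/9.834230 = -0.008268
w* = 0.310923·x + -0.008268·y:
  w_0 = 0.310923·1.4427 + -0.008268·20.6058 = 0.2782  (Oracle)
  w_1 = 0.310923·0.6511 + -0.008268·16.8167 = 0.0634  (Disney)
  w_2 = 0.310923·0.6215 + -0.008268·17.9919 = 0.0445  (Walmart)
  w_3 = 0.310923·1.5512 + -0.008268·11.0549 = 0.3909  (Nike)
  w_4 = 0.310923·0.3129 + -0.008268·13.2598 = -0.0123  (Honeywell)
  w_5 = 0.310923·1.1492 + -0.008268·14.7474 = 0.2354  (JPMorgan)
Σw_i=1.0000  μᵀw=0.0930
σ²=wᵀΣw=λ₁·μ_p+λ₂ = 0.310923·0.093 + -0.008268 = 0.020648 ≈ 0.0206

0.2354
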